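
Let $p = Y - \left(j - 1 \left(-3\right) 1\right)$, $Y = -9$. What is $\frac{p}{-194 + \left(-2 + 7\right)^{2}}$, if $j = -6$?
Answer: $\frac{6}{169} \approx 0.035503$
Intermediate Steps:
$p = -6$ ($p = -9 + \left(1 \left(-3\right) 1 - -6\right) = -9 + \left(\left(-3\right) 1 + 6\right) = -9 + \left(-3 + 6\right) = -9 + 3 = -6$)
$\frac{p}{-194 + \left(-2 + 7\right)^{2}} = - \frac{6}{-194 + \left(-2 + 7\right)^{2}} = - \frac{6}{-194 + 5^{2}} = - \frac{6}{-194 + 25} = - \frac{6}{-169} = \left(-6\right) \left(- \frac{1}{169}\right) = \frac{6}{169}$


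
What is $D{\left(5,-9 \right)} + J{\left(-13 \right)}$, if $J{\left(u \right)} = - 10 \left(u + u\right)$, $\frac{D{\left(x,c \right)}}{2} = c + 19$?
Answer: $280$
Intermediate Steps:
$D{\left(x,c \right)} = 38 + 2 c$ ($D{\left(x,c \right)} = 2 \left(c + 19\right) = 2 \left(19 + c\right) = 38 + 2 c$)
$J{\left(u \right)} = - 20 u$ ($J{\left(u \right)} = - 10 \cdot 2 u = - 20 u$)
$D{\left(5,-9 \right)} + J{\left(-13 \right)} = \left(38 + 2 \left(-9\right)\right) - -260 = \left(38 - 18\right) + 260 = 20 + 260 = 280$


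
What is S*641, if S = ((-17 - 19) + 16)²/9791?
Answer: 256400/9791 ≈ 26.187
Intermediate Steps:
S = 400/9791 (S = (-36 + 16)²*(1/9791) = (-20)²*(1/9791) = 400*(1/9791) = 400/9791 ≈ 0.040854)
S*641 = (400/9791)*641 = 256400/9791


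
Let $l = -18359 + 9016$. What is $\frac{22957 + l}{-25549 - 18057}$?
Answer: $- \frac{6807}{21803} \approx -0.3122$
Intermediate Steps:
$l = -9343$
$\frac{22957 + l}{-25549 - 18057} = \frac{22957 - 9343}{-25549 - 18057} = \frac{13614}{-43606} = 13614 \left(- \frac{1}{43606}\right) = - \frac{6807}{21803}$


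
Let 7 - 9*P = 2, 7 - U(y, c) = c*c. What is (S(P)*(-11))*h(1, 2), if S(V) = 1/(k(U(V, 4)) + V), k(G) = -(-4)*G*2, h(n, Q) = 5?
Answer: 495/643 ≈ 0.76983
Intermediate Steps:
U(y, c) = 7 - c² (U(y, c) = 7 - c*c = 7 - c²)
P = 5/9 (P = 7/9 - ⅑*2 = 7/9 - 2/9 = 5/9 ≈ 0.55556)
k(G) = 8*G (k(G) = (4*G)*2 = 8*G)
S(V) = 1/(-72 + V) (S(V) = 1/(8*(7 - 1*4²) + V) = 1/(8*(7 - 1*16) + V) = 1/(8*(7 - 16) + V) = 1/(8*(-9) + V) = 1/(-72 + V))
(S(P)*(-11))*h(1, 2) = (-11/(-72 + 5/9))*5 = (-11/(-643/9))*5 = -9/643*(-11)*5 = (99/643)*5 = 495/643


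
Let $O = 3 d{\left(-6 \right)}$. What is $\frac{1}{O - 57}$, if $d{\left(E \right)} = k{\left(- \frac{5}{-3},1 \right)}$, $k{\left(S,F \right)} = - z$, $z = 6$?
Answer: $- \frac{1}{75} \approx -0.013333$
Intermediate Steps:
$k{\left(S,F \right)} = -6$ ($k{\left(S,F \right)} = \left(-1\right) 6 = -6$)
$d{\left(E \right)} = -6$
$O = -18$ ($O = 3 \left(-6\right) = -18$)
$\frac{1}{O - 57} = \frac{1}{-18 - 57} = \frac{1}{-75} = - \frac{1}{75}$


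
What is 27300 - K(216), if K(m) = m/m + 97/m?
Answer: 5896487/216 ≈ 27299.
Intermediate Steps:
K(m) = 1 + 97/m
27300 - K(216) = 27300 - (97 + 216)/216 = 27300 - 313/216 = 5896487/216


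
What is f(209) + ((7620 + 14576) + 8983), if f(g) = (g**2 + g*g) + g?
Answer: 118750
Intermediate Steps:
f(g) = g + 2*g**2 (f(g) = (g**2 + g**2) + g = 2*g**2 + g = g + 2*g**2)
f(209) + ((7620 + 14576) + 8983) = 209*(1 + 2*209) + ((7620 + 14576) + 8983) = 209*(1 + 418) + (22196 + 8983) = 209*419 + 31179 = 87571 + 31179 = 118750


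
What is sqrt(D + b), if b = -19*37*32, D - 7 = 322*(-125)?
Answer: 3*I*sqrt(6971) ≈ 250.48*I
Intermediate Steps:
D = -40243 (D = 7 + 322*(-125) = 7 - 40250 = -40243)
b = -22496 (b = -703*32 = -22496)
sqrt(D + b) = sqrt(-40243 - 22496) = sqrt(-62739) = 3*I*sqrt(6971)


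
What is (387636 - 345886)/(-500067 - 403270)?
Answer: -41750/903337 ≈ -0.046218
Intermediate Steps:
(387636 - 345886)/(-500067 - 403270) = 41750/(-903337) = 41750*(-1/903337) = -41750/903337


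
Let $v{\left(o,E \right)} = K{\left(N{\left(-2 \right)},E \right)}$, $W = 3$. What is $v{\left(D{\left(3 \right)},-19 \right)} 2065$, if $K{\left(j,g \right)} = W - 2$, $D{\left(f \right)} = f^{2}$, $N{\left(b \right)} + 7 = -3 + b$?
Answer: $2065$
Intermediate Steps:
$N{\left(b \right)} = -10 + b$ ($N{\left(b \right)} = -7 + \left(-3 + b\right) = -10 + b$)
$K{\left(j,g \right)} = 1$ ($K{\left(j,g \right)} = 3 - 2 = 1$)
$v{\left(o,E \right)} = 1$
$v{\left(D{\left(3 \right)},-19 \right)} 2065 = 1 \cdot 2065 = 2065$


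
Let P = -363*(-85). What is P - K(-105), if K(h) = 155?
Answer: 30700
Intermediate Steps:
P = 30855
P - K(-105) = 30855 - 1*155 = 30855 - 155 = 30700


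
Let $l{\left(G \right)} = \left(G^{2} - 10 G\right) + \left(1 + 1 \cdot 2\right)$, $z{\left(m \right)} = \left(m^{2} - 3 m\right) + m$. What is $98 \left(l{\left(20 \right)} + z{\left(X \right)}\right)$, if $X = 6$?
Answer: $22246$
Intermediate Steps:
$z{\left(m \right)} = m^{2} - 2 m$
$l{\left(G \right)} = 3 + G^{2} - 10 G$ ($l{\left(G \right)} = \left(G^{2} - 10 G\right) + \left(1 + 2\right) = \left(G^{2} - 10 G\right) + 3 = 3 + G^{2} - 10 G$)
$98 \left(l{\left(20 \right)} + z{\left(X \right)}\right) = 98 \left(\left(3 + 20^{2} - 200\right) + 6 \left(-2 + 6\right)\right) = 98 \left(\left(3 + 400 - 200\right) + 6 \cdot 4\right) = 98 \left(203 + 24\right) = 98 \cdot 227 = 22246$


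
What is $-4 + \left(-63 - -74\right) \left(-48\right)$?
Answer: $-532$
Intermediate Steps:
$-4 + \left(-63 - -74\right) \left(-48\right) = -4 + \left(-63 + 74\right) \left(-48\right) = -4 + 11 \left(-48\right) = -4 - 528 = -532$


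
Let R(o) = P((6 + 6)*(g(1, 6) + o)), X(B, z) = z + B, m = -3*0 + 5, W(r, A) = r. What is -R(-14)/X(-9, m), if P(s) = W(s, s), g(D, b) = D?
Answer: -39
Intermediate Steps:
m = 5 (m = 0 + 5 = 5)
P(s) = s
X(B, z) = B + z
R(o) = 12 + 12*o (R(o) = (6 + 6)*(1 + o) = 12*(1 + o) = 12 + 12*o)
-R(-14)/X(-9, m) = -(12 + 12*(-14))/(-9 + 5) = -(12 - 168)/(-4) = -(-156)*(-1)/4 = -1*39 = -39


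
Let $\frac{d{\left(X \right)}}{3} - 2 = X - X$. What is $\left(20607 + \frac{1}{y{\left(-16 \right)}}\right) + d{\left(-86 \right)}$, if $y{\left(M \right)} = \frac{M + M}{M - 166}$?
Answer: $\frac{329899}{16} \approx 20619.0$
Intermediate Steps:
$y{\left(M \right)} = \frac{2 M}{-166 + M}$
$d{\left(X \right)} = 6$ ($d{\left(X \right)} = 6 + 3 \left(X - X\right) = 6 + 3 \cdot 0 = 6 + 0 = 6$)
$\left(20607 + \frac{1}{y{\left(-16 \right)}}\right) + d{\left(-86 \right)} = \left(20607 + \frac{1}{2 \left(-16\right) \frac{1}{-166 - 16}}\right) + 6 = \left(20607 + \frac{1}{2 \left(-16\right) \frac{1}{-182}}\right) + 6 = \left(20607 + \frac{1}{2 \left(-16\right) \left(- \frac{1}{182}\right)}\right) + 6 = \left(20607 + \frac{1}{\frac{16}{91}}\right) + 6 = \left(20607 + \frac{91}{16}\right) + 6 = \frac{329803}{16} + 6 = \frac{329899}{16}$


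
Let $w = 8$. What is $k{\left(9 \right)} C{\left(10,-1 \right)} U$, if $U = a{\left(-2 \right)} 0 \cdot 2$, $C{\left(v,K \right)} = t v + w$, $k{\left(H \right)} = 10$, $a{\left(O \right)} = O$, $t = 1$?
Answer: $0$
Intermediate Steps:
$C{\left(v,K \right)} = 8 + v$ ($C{\left(v,K \right)} = 1 v + 8 = v + 8 = 8 + v$)
$U = 0$ ($U = \left(-2\right) 0 \cdot 2 = 0 \cdot 2 = 0$)
$k{\left(9 \right)} C{\left(10,-1 \right)} U = 10 \left(8 + 10\right) 0 = 10 \cdot 18 \cdot 0 = 180 \cdot 0 = 0$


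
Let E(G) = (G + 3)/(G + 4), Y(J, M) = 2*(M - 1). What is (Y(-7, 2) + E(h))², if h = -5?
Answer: 16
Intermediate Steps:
Y(J, M) = -2 + 2*M (Y(J, M) = 2*(-1 + M) = -2 + 2*M)
E(G) = (3 + G)/(4 + G)
(Y(-7, 2) + E(h))² = ((-2 + 2*2) + (3 - 5)/(4 - 5))² = ((-2 + 4) - 2/(-1))² = (2 - 1*(-2))² = (2 + 2)² = 4² = 16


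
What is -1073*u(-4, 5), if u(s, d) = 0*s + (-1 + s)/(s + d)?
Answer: 5365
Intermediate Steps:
u(s, d) = (-1 + s)/(d + s) (u(s, d) = 0 + (-1 + s)/(d + s) = (-1 + s)/(d + s))
-1073*u(-4, 5) = -1073*(-1 - 4)/(5 - 4) = -1073*(-5)/1 = -1073*(-5) = 5365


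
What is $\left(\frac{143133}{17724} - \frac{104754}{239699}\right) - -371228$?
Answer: $\frac{525722265430133}{1416141692} \approx 3.7124 \cdot 10^{5}$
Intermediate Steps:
$\left(\frac{143133}{17724} - \frac{104754}{239699}\right) - -371228 = \left(143133 \cdot \frac{1}{17724} - \frac{104754}{239699}\right) + 371228 = \left(\frac{47711}{5908} - \frac{104754}{239699}\right) + 371228 = \frac{10817392357}{1416141692} + 371228 = \frac{525722265430133}{1416141692}$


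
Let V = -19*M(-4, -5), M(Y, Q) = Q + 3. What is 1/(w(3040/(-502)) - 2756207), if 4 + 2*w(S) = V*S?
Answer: -251/691837339 ≈ -3.6280e-7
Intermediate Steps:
M(Y, Q) = 3 + Q
V = 38 (V = -19*(3 - 5) = -19*(-2) = 38)
w(S) = -2 + 19*S (w(S) = -2 + (38*S)/2 = -2 + 19*S)
1/(w(3040/(-502)) - 2756207) = 1/((-2 + 19*(3040/(-502))) - 2756207) = 1/((-2 + 19*(3040*(-1/502))) - 2756207) = 1/((-2 + 19*(-1520/251)) - 2756207) = 1/((-2 - 28880/251) - 2756207) = 1/(-29382/251 - 2756207) = 1/(-691837339/251) = -251/691837339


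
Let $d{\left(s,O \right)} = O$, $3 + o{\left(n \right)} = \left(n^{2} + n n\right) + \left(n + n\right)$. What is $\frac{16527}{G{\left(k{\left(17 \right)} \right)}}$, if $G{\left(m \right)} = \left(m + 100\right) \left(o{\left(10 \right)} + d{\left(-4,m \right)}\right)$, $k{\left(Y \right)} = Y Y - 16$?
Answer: $\frac{2361}{26110} \approx 0.090425$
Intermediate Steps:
$k{\left(Y \right)} = -16 + Y^{2}$ ($k{\left(Y \right)} = Y^{2} - 16 = -16 + Y^{2}$)
$o{\left(n \right)} = -3 + 2 n + 2 n^{2}$ ($o{\left(n \right)} = -3 + \left(\left(n^{2} + n n\right) + \left(n + n\right)\right) = -3 + \left(\left(n^{2} + n^{2}\right) + 2 n\right) = -3 + \left(2 n^{2} + 2 n\right) = -3 + \left(2 n + 2 n^{2}\right) = -3 + 2 n + 2 n^{2}$)
$G{\left(m \right)} = \left(100 + m\right) \left(217 + m\right)$ ($G{\left(m \right)} = \left(m + 100\right) \left(\left(-3 + 2 \cdot 10 + 2 \cdot 10^{2}\right) + m\right) = \left(100 + m\right) \left(\left(-3 + 20 + 2 \cdot 100\right) + m\right) = \left(100 + m\right) \left(\left(-3 + 20 + 200\right) + m\right) = \left(100 + m\right) \left(217 + m\right)$)
$\frac{16527}{G{\left(k{\left(17 \right)} \right)}} = \frac{16527}{21700 + \left(-16 + 17^{2}\right)^{2} + 317 \left(-16 + 17^{2}\right)} = \frac{16527}{21700 + \left(-16 + 289\right)^{2} + 317 \left(-16 + 289\right)} = \frac{16527}{21700 + 273^{2} + 317 \cdot 273} = \frac{16527}{21700 + 74529 + 86541} = \frac{16527}{182770} = 16527 \cdot \frac{1}{182770} = \frac{2361}{26110}$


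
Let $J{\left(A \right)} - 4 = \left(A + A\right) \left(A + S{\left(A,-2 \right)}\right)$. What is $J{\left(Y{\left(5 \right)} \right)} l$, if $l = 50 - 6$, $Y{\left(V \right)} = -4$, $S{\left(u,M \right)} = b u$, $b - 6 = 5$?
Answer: $17072$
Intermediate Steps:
$b = 11$ ($b = 6 + 5 = 11$)
$S{\left(u,M \right)} = 11 u$
$J{\left(A \right)} = 4 + 24 A^{2}$ ($J{\left(A \right)} = 4 + \left(A + A\right) \left(A + 11 A\right) = 4 + 2 A 12 A = 4 + 24 A^{2}$)
$l = 44$
$J{\left(Y{\left(5 \right)} \right)} l = \left(4 + 24 \left(-4\right)^{2}\right) 44 = \left(4 + 24 \cdot 16\right) 44 = \left(4 + 384\right) 44 = 388 \cdot 44 = 17072$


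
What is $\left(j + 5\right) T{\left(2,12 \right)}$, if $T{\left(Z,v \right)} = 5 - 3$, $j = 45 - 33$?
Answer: $34$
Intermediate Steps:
$j = 12$ ($j = 45 - 33 = 12$)
$T{\left(Z,v \right)} = 2$
$\left(j + 5\right) T{\left(2,12 \right)} = \left(12 + 5\right) 2 = 17 \cdot 2 = 34$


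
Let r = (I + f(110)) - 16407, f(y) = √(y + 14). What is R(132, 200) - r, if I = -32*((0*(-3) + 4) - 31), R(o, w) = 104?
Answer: 15647 - 2*√31 ≈ 15636.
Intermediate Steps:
f(y) = √(14 + y)
I = 864 (I = -32*((0 + 4) - 31) = -32*(4 - 31) = -32*(-27) = 864)
r = -15543 + 2*√31 (r = (864 + √(14 + 110)) - 16407 = (864 + √124) - 16407 = (864 + 2*√31) - 16407 = -15543 + 2*√31 ≈ -15532.)
R(132, 200) - r = 104 - (-15543 + 2*√31) = 104 + (15543 - 2*√31) = 15647 - 2*√31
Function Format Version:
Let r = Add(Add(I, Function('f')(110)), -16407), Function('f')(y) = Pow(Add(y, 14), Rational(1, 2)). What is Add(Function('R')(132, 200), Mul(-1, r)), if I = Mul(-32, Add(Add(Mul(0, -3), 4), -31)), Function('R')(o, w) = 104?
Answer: Add(15647, Mul(-2, Pow(31, Rational(1, 2)))) ≈ 15636.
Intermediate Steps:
Function('f')(y) = Pow(Add(14, y), Rational(1, 2))
I = 864 (I = Mul(-32, Add(Add(0, 4), -31)) = Mul(-32, Add(4, -31)) = Mul(-32, -27) = 864)
r = Add(-15543, Mul(2, Pow(31, Rational(1, 2)))) (r = Add(Add(864, Pow(Add(14, 110), Rational(1, 2))), -16407) = Add(Add(864, Pow(124, Rational(1, 2))), -16407) = Add(Add(864, Mul(2, Pow(31, Rational(1, 2)))), -16407) = Add(-15543, Mul(2, Pow(31, Rational(1, 2)))) ≈ -15532.)
Add(Function('R')(132, 200), Mul(-1, r)) = Add(104, Mul(-1, Add(-15543, Mul(2, Pow(31, Rational(1, 2)))))) = Add(104, Add(15543, Mul(-2, Pow(31, Rational(1, 2))))) = Add(15647, Mul(-2, Pow(31, Rational(1, 2))))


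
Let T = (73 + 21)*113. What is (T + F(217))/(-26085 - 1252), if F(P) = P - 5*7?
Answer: -10804/27337 ≈ -0.39522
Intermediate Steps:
T = 10622 (T = 94*113 = 10622)
F(P) = -35 + P (F(P) = P - 35 = -35 + P)
(T + F(217))/(-26085 - 1252) = (10622 + (-35 + 217))/(-26085 - 1252) = (10622 + 182)/(-27337) = 10804*(-1/27337) = -10804/27337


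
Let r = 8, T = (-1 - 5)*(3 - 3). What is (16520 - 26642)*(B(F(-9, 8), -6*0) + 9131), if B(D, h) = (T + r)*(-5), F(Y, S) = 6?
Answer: -92019102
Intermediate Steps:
T = 0 (T = -6*0 = 0)
B(D, h) = -40 (B(D, h) = (0 + 8)*(-5) = 8*(-5) = -40)
(16520 - 26642)*(B(F(-9, 8), -6*0) + 9131) = (16520 - 26642)*(-40 + 9131) = -10122*9091 = -92019102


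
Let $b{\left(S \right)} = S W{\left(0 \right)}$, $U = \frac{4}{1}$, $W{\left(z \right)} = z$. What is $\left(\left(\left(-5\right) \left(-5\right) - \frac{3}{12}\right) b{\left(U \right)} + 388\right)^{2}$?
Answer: $150544$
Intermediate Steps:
$U = 4$ ($U = 4 \cdot 1 = 4$)
$b{\left(S \right)} = 0$ ($b{\left(S \right)} = S 0 = 0$)
$\left(\left(\left(-5\right) \left(-5\right) - \frac{3}{12}\right) b{\left(U \right)} + 388\right)^{2} = \left(\left(\left(-5\right) \left(-5\right) - \frac{3}{12}\right) 0 + 388\right)^{2} = \left(\left(25 - \frac{1}{4}\right) 0 + 388\right)^{2} = \left(\frac{99}{4} \cdot 0 + 388\right)^{2} = \left(0 + 388\right)^{2} = 388^{2} = 150544$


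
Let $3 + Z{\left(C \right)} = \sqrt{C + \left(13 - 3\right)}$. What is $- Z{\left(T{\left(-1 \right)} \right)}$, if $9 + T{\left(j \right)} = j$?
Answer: $3$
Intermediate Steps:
$T{\left(j \right)} = -9 + j$
$Z{\left(C \right)} = -3 + \sqrt{10 + C}$ ($Z{\left(C \right)} = -3 + \sqrt{C + \left(13 - 3\right)} = -3 + \sqrt{C + 10} = -3 + \sqrt{10 + C}$)
$- Z{\left(T{\left(-1 \right)} \right)} = - (-3 + \sqrt{10 - 10}) = - (-3 + \sqrt{0}) = - (-3 + 0) = \left(-1\right) \left(-3\right) = 3$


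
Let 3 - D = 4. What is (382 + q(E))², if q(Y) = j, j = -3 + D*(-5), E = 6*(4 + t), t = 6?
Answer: 147456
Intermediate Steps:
D = -1 (D = 3 - 1*4 = 3 - 4 = -1)
E = 60 (E = 6*(4 + 6) = 6*10 = 60)
j = 2 (j = -3 - 1*(-5) = -3 + 5 = 2)
q(Y) = 2
(382 + q(E))² = (382 + 2)² = 384² = 147456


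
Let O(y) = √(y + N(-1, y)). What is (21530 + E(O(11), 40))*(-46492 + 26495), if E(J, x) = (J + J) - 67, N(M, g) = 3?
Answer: -429195611 - 39994*√14 ≈ -4.2935e+8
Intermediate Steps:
O(y) = √(3 + y) (O(y) = √(y + 3) = √(3 + y))
E(J, x) = -67 + 2*J (E(J, x) = 2*J - 67 = -67 + 2*J)
(21530 + E(O(11), 40))*(-46492 + 26495) = (21530 + (-67 + 2*√(3 + 11)))*(-46492 + 26495) = (21530 + (-67 + 2*√14))*(-19997) = (21463 + 2*√14)*(-19997) = -429195611 - 39994*√14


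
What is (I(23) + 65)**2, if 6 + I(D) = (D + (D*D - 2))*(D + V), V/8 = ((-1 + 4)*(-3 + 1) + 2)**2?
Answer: 6907105881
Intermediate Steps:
V = 128 (V = 8*((-1 + 4)*(-3 + 1) + 2)**2 = 8*(3*(-2) + 2)**2 = 8*(-6 + 2)**2 = 8*(-4)**2 = 8*16 = 128)
I(D) = -6 + (128 + D)*(-2 + D + D**2) (I(D) = -6 + (D + (D*D - 2))*(D + 128) = -6 + (D + (D**2 - 2))*(128 + D) = -6 + (D + (-2 + D**2))*(128 + D) = -6 + (-2 + D + D**2)*(128 + D) = -6 + (128 + D)*(-2 + D + D**2))
(I(23) + 65)**2 = ((-262 + 23**3 + 126*23 + 129*23**2) + 65)**2 = ((-262 + 12167 + 2898 + 129*529) + 65)**2 = ((-262 + 12167 + 2898 + 68241) + 65)**2 = (83044 + 65)**2 = 83109**2 = 6907105881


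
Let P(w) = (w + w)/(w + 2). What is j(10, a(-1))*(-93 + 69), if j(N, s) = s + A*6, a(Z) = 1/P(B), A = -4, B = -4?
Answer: 570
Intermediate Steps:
P(w) = 2*w/(2 + w) (P(w) = (2*w)/(2 + w) = 2*w/(2 + w))
a(Z) = ¼ (a(Z) = 1/(2*(-4)/(2 - 4)) = 1/(2*(-4)/(-2)) = 1/(2*(-4)*(-½)) = 1/4 = ¼)
j(N, s) = -24 + s (j(N, s) = s - 4*6 = s - 24 = -24 + s)
j(10, a(-1))*(-93 + 69) = (-24 + ¼)*(-93 + 69) = -95/4*(-24) = 570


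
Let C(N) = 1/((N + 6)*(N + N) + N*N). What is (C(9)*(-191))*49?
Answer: -9359/351 ≈ -26.664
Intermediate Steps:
C(N) = 1/(N² + 2*N*(6 + N)) (C(N) = 1/((6 + N)*(2*N) + N²) = 1/(2*N*(6 + N) + N²) = 1/(N² + 2*N*(6 + N)))
(C(9)*(-191))*49 = (((⅓)/(9*(4 + 9)))*(-191))*49 = (((⅓)*(⅑)/13)*(-191))*49 = (((⅓)*(⅑)*(1/13))*(-191))*49 = ((1/351)*(-191))*49 = -191/351*49 = -9359/351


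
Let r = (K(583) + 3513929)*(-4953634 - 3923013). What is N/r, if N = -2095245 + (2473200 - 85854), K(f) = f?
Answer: -97367/10399027467088 ≈ -9.3631e-9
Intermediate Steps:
N = 292101 (N = -2095245 + 2387346 = 292101)
r = -31197082401264 (r = (583 + 3513929)*(-4953634 - 3923013) = 3514512*(-8876647) = -31197082401264)
N/r = 292101/(-31197082401264) = 292101*(-1/31197082401264) = -97367/10399027467088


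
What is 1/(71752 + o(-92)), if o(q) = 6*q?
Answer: 1/71200 ≈ 1.4045e-5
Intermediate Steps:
1/(71752 + o(-92)) = 1/(71752 + 6*(-92)) = 1/(71752 - 552) = 1/71200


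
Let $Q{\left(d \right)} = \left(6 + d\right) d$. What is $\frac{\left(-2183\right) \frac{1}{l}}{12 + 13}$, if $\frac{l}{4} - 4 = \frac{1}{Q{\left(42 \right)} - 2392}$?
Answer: $- \frac{205202}{37575} \approx -5.4611$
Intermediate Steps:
$Q{\left(d \right)} = d \left(6 + d\right)$
$l = \frac{1503}{94}$ ($l = 16 + \frac{4}{42 \left(6 + 42\right) - 2392} = 16 + \frac{4}{42 \cdot 48 - 2392} = 16 + \frac{4}{2016 - 2392} = 16 + \frac{4}{-376} = 16 + 4 \left(- \frac{1}{376}\right) = 16 - \frac{1}{94} = \frac{1503}{94} \approx 15.989$)
$\frac{\left(-2183\right) \frac{1}{l}}{12 + 13} = \frac{\left(-2183\right) \frac{1}{\frac{1503}{94}}}{12 + 13} = \frac{\left(-2183\right) \frac{94}{1503}}{25} = \left(- \frac{205202}{1503}\right) \frac{1}{25} = - \frac{205202}{37575}$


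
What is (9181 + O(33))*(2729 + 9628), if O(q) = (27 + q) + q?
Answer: 114598818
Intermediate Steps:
O(q) = 27 + 2*q
(9181 + O(33))*(2729 + 9628) = (9181 + (27 + 2*33))*(2729 + 9628) = (9181 + (27 + 66))*12357 = (9181 + 93)*12357 = 9274*12357 = 114598818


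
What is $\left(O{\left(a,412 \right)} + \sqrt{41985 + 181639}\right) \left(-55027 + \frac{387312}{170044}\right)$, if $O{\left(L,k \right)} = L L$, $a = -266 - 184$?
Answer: $- \frac{473679083722500}{42511} - \frac{4678311938 \sqrt{55906}}{42511} \approx -1.1169 \cdot 10^{10}$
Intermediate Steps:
$a = -450$
$O{\left(L,k \right)} = L^{2}$
$\left(O{\left(a,412 \right)} + \sqrt{41985 + 181639}\right) \left(-55027 + \frac{387312}{170044}\right) = \left(\left(-450\right)^{2} + \sqrt{41985 + 181639}\right) \left(-55027 + \frac{387312}{170044}\right) = \left(202500 + \sqrt{223624}\right) \left(-55027 + 387312 \cdot \frac{1}{170044}\right) = \left(202500 + 2 \sqrt{55906}\right) \left(-55027 + \frac{96828}{42511}\right) = \left(202500 + 2 \sqrt{55906}\right) \left(- \frac{2339155969}{42511}\right) = - \frac{473679083722500}{42511} - \frac{4678311938 \sqrt{55906}}{42511}$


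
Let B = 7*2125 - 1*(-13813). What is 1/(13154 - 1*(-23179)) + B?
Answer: 1042321105/36333 ≈ 28688.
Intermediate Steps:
B = 28688 (B = 14875 + 13813 = 28688)
1/(13154 - 1*(-23179)) + B = 1/(13154 - 1*(-23179)) + 28688 = 1/(13154 + 23179) + 28688 = 1/36333 + 28688 = 1042321105/36333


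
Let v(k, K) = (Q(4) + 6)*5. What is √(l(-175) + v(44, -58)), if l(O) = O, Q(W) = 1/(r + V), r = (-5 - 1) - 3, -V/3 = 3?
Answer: I*√5230/6 ≈ 12.053*I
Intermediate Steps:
V = -9 (V = -3*3 = -9)
r = -9 (r = -6 - 3 = -9)
Q(W) = -1/18 (Q(W) = 1/(-9 - 9) = 1/(-18) = -1/18)
v(k, K) = 535/18 (v(k, K) = (-1/18 + 6)*5 = (107/18)*5 = 535/18)
√(l(-175) + v(44, -58)) = √(-175 + 535/18) = √(-2615/18) = I*√5230/6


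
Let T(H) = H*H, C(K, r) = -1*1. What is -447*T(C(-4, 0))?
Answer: -447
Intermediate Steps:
C(K, r) = -1
T(H) = H**2
-447*T(C(-4, 0)) = -447*(-1)**2 = -447*1 = -447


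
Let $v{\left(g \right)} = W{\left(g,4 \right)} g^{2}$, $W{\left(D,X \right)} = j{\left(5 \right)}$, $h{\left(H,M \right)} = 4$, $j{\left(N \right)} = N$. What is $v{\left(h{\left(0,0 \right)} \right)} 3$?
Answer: $240$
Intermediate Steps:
$W{\left(D,X \right)} = 5$
$v{\left(g \right)} = 5 g^{2}$
$v{\left(h{\left(0,0 \right)} \right)} 3 = 5 \cdot 4^{2} \cdot 3 = 5 \cdot 16 \cdot 3 = 80 \cdot 3 = 240$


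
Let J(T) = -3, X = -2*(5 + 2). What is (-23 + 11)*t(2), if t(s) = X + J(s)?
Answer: 204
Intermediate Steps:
X = -14 (X = -2*7 = -14)
t(s) = -17 (t(s) = -14 - 3 = -17)
(-23 + 11)*t(2) = (-23 + 11)*(-17) = -12*(-17) = 204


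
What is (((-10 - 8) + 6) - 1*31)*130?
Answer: -5590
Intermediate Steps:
(((-10 - 8) + 6) - 1*31)*130 = ((-18 + 6) - 31)*130 = (-12 - 31)*130 = -43*130 = -5590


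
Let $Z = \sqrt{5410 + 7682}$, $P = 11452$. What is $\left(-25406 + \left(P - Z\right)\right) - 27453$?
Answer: $-41407 - 2 \sqrt{3273} \approx -41521.0$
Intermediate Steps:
$Z = 2 \sqrt{3273}$ ($Z = \sqrt{13092} = 2 \sqrt{3273} \approx 114.42$)
$\left(-25406 + \left(P - Z\right)\right) - 27453 = \left(-25406 + \left(11452 - 2 \sqrt{3273}\right)\right) - 27453 = \left(-13954 - 2 \sqrt{3273}\right) - 27453 = -41407 - 2 \sqrt{3273}$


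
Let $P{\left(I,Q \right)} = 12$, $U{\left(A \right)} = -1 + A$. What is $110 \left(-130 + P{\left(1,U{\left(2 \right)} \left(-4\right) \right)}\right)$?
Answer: $-12980$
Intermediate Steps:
$110 \left(-130 + P{\left(1,U{\left(2 \right)} \left(-4\right) \right)}\right) = 110 \left(-130 + 12\right) = 110 \left(-118\right) = -12980$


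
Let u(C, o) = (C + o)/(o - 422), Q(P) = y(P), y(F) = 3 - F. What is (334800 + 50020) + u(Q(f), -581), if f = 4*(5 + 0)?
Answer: 385975058/1003 ≈ 3.8482e+5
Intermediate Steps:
f = 20 (f = 4*5 = 20)
Q(P) = 3 - P
u(C, o) = (C + o)/(-422 + o)
(334800 + 50020) + u(Q(f), -581) = (334800 + 50020) + ((3 - 1*20) - 581)/(-422 - 581) = 384820 + ((3 - 20) - 581)/(-1003) = 384820 - (-17 - 581)/1003 = 384820 - 1/1003*(-598) = 384820 + 598/1003 = 385975058/1003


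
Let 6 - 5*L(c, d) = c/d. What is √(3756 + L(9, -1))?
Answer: √3759 ≈ 61.311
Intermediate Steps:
L(c, d) = 6/5 - c/(5*d)
√(3756 + L(9, -1)) = √(3756 + (⅕)*(-1*9 + 6*(-1))/(-1)) = √(3756 + (⅕)*(-1)*(-9 - 6)) = √(3756 + (⅕)*(-1)*(-15)) = √(3756 + 3) = √3759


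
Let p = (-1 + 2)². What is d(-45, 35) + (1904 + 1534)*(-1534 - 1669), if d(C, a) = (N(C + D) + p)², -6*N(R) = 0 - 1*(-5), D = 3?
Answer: -396428903/36 ≈ -1.1012e+7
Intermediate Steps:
N(R) = -⅚ (N(R) = -(0 - 1*(-5))/6 = -(0 + 5)/6 = -⅙*5 = -⅚)
p = 1 (p = 1² = 1)
d(C, a) = 1/36 (d(C, a) = (-⅚ + 1)² = (⅙)² = 1/36)
d(-45, 35) + (1904 + 1534)*(-1534 - 1669) = 1/36 + (1904 + 1534)*(-1534 - 1669) = 1/36 + 3438*(-3203) = 1/36 - 11011914 = -396428903/36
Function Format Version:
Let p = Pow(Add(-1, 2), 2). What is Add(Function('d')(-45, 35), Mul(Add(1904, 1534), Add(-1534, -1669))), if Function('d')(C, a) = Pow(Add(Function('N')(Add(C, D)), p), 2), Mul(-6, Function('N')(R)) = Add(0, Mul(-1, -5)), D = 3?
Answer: Rational(-396428903, 36) ≈ -1.1012e+7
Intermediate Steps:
Function('N')(R) = Rational(-5, 6) (Function('N')(R) = Mul(Rational(-1, 6), Add(0, Mul(-1, -5))) = Mul(Rational(-1, 6), Add(0, 5)) = Mul(Rational(-1, 6), 5) = Rational(-5, 6))
p = 1 (p = Pow(1, 2) = 1)
Function('d')(C, a) = Rational(1, 36) (Function('d')(C, a) = Pow(Add(Rational(-5, 6), 1), 2) = Pow(Rational(1, 6), 2) = Rational(1, 36))
Add(Function('d')(-45, 35), Mul(Add(1904, 1534), Add(-1534, -1669))) = Add(Rational(1, 36), Mul(Add(1904, 1534), Add(-1534, -1669))) = Add(Rational(1, 36), Mul(3438, -3203)) = Add(Rational(1, 36), -11011914) = Rational(-396428903, 36)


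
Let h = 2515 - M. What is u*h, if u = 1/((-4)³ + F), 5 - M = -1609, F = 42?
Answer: -901/22 ≈ -40.955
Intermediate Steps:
M = 1614 (M = 5 - 1*(-1609) = 5 + 1609 = 1614)
h = 901 (h = 2515 - 1*1614 = 2515 - 1614 = 901)
u = -1/22 (u = 1/((-4)³ + 42) = 1/(-64 + 42) = 1/(-22) = -1/22 ≈ -0.045455)
u*h = -1/22*901 = -901/22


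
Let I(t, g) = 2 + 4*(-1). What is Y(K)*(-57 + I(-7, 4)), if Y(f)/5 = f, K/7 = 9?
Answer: -18585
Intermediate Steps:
K = 63 (K = 7*9 = 63)
Y(f) = 5*f
I(t, g) = -2 (I(t, g) = 2 - 4 = -2)
Y(K)*(-57 + I(-7, 4)) = (5*63)*(-57 - 2) = 315*(-59) = -18585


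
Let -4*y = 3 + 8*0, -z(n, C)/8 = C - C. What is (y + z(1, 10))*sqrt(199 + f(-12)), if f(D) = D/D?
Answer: -15*sqrt(2)/2 ≈ -10.607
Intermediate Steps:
z(n, C) = 0 (z(n, C) = -8*(C - C) = -8*0 = 0)
f(D) = 1
y = -3/4 (y = -(3 + 8*0)/4 = -(3 + 0)/4 = -1/4*3 = -3/4 ≈ -0.75000)
(y + z(1, 10))*sqrt(199 + f(-12)) = (-3/4 + 0)*sqrt(199 + 1) = -15*sqrt(2)/2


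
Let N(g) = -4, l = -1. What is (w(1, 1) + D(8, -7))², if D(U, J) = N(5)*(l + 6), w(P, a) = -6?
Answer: 676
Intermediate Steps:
D(U, J) = -20 (D(U, J) = -4*(-1 + 6) = -4*5 = -20)
(w(1, 1) + D(8, -7))² = (-6 - 20)² = (-26)² = 676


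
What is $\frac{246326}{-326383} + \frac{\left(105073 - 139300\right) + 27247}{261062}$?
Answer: $- \frac{33292255776}{42603099373} \approx -0.78145$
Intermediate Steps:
$\frac{246326}{-326383} + \frac{\left(105073 - 139300\right) + 27247}{261062} = 246326 \left(- \frac{1}{326383}\right) + \left(-34227 + 27247\right) \frac{1}{261062} = - \frac{246326}{326383} - \frac{3490}{130531} = - \frac{33292255776}{42603099373}$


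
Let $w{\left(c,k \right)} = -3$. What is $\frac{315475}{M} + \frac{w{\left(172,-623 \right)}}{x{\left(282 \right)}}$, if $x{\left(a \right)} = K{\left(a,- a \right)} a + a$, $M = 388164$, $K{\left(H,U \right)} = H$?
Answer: $\frac{4195938893}{5162969364} \approx 0.8127$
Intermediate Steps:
$x{\left(a \right)} = a + a^{2}$ ($x{\left(a \right)} = a a + a = a^{2} + a = a + a^{2}$)
$\frac{315475}{M} + \frac{w{\left(172,-623 \right)}}{x{\left(282 \right)}} = \frac{315475}{388164} - \frac{3}{282 \left(1 + 282\right)} = 315475 \cdot \frac{1}{388164} - \frac{3}{282 \cdot 283} = \frac{315475}{388164} - \frac{3}{79806} = \frac{315475}{388164} - \frac{1}{26602} = \frac{4195938893}{5162969364}$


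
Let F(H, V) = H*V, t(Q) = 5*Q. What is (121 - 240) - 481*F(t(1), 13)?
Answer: -31384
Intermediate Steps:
(121 - 240) - 481*F(t(1), 13) = (121 - 240) - 481*5*1*13 = -119 - 2405*13 = -119 - 481*65 = -119 - 31265 = -31384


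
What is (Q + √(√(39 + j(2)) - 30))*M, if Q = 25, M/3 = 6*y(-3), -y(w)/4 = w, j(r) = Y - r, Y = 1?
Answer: 5400 + 216*√(-30 + √38) ≈ 5400.0 + 1054.5*I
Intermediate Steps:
j(r) = 1 - r
y(w) = -4*w
M = 216 (M = 3*(6*(-4*(-3))) = 3*(6*12) = 3*72 = 216)
(Q + √(√(39 + j(2)) - 30))*M = (25 + √(√(39 + (1 - 1*2)) - 30))*216 = (25 + √(√(39 + (1 - 2)) - 30))*216 = (25 + √(√(39 - 1) - 30))*216 = (25 + √(√38 - 30))*216 = (25 + √(-30 + √38))*216 = 5400 + 216*√(-30 + √38)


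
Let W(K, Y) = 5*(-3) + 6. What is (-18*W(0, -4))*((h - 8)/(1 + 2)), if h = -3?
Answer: -594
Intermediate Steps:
W(K, Y) = -9 (W(K, Y) = -15 + 6 = -9)
(-18*W(0, -4))*((h - 8)/(1 + 2)) = (-18*(-9))*((-3 - 8)/(1 + 2)) = 162*(-11/3) = -594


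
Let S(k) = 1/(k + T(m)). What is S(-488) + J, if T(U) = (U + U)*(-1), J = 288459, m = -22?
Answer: 128075795/444 ≈ 2.8846e+5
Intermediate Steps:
T(U) = -2*U (T(U) = (2*U)*(-1) = -2*U)
S(k) = 1/(44 + k) (S(k) = 1/(k - 2*(-22)) = 1/(k + 44) = 1/(44 + k))
S(-488) + J = 1/(44 - 488) + 288459 = 1/(-444) + 288459 = -1/444 + 288459 = 128075795/444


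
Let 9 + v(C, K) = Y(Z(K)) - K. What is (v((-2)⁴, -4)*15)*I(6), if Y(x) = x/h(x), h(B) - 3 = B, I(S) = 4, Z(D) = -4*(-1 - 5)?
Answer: -740/3 ≈ -246.67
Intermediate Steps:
Z(D) = 24 (Z(D) = -4*(-6) = 24)
h(B) = 3 + B
Y(x) = x/(3 + x)
v(C, K) = -73/9 - K (v(C, K) = -9 + (24/(3 + 24) - K) = -9 + (24/27 - K) = -9 + (24*(1/27) - K) = -9 + (8/9 - K) = -73/9 - K)
(v((-2)⁴, -4)*15)*I(6) = ((-73/9 - 1*(-4))*15)*4 = ((-73/9 + 4)*15)*4 = -37/9*15*4 = -185/3*4 = -740/3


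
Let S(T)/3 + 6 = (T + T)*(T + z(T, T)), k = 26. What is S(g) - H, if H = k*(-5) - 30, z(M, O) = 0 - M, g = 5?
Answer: 142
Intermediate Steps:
z(M, O) = -M
H = -160 (H = 26*(-5) - 30 = -130 - 30 = -160)
S(T) = -18 (S(T) = -18 + 3*((T + T)*(T - T)) = -18 + 3*((2*T)*0) = -18 + 3*0 = -18 + 0 = -18)
S(g) - H = -18 - 1*(-160) = -18 + 160 = 142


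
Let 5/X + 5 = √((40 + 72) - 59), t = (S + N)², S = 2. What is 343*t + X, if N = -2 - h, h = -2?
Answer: 38441/28 + 5*√53/28 ≈ 1374.2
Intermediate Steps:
N = 0 (N = -2 - 1*(-2) = -2 + 2 = 0)
t = 4 (t = (2 + 0)² = 2² = 4)
X = 5/(-5 + √53) (X = 5/(-5 + √((40 + 72) - 59)) = 5/(-5 + √(112 - 59)) = 5/(-5 + √53) ≈ 2.1929)
343*t + X = 343*4 + (25/28 + 5*√53/28) = 1372 + (25/28 + 5*√53/28) = 38441/28 + 5*√53/28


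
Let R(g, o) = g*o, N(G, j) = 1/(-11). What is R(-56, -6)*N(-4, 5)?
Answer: -336/11 ≈ -30.545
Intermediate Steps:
N(G, j) = -1/11
R(-56, -6)*N(-4, 5) = -56*(-6)*(-1/11) = 336*(-1/11) = -336/11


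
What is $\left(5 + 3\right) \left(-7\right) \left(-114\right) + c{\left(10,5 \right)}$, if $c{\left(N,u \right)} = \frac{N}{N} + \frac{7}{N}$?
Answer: $\frac{63857}{10} \approx 6385.7$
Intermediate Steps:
$c{\left(N,u \right)} = 1 + \frac{7}{N}$
$\left(5 + 3\right) \left(-7\right) \left(-114\right) + c{\left(10,5 \right)} = \left(5 + 3\right) \left(-7\right) \left(-114\right) + \frac{7 + 10}{10} = 8 \left(-7\right) \left(-114\right) + \frac{1}{10} \cdot 17 = \left(-56\right) \left(-114\right) + \frac{17}{10} = 6384 + \frac{17}{10} = \frac{63857}{10}$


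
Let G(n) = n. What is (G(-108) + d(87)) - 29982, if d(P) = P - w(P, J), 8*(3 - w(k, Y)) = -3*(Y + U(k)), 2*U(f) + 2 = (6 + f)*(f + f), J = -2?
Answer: -33039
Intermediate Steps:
U(f) = -1 + f*(6 + f) (U(f) = -1 + ((6 + f)*(f + f))/2 = -1 + ((6 + f)*(2*f))/2 = -1 + (2*f*(6 + f))/2 = -1 + f*(6 + f))
w(k, Y) = 21/8 + 3*Y/8 + 3*k²/8 + 9*k/4 (w(k, Y) = 3 - (-3)*(Y + (-1 + k² + 6*k))/8 = 3 - (-3)*(-1 + Y + k² + 6*k)/8 = 3 - (3 - 18*k - 3*Y - 3*k²)/8 = 3 + (-3/8 + 3*Y/8 + 3*k²/8 + 9*k/4) = 21/8 + 3*Y/8 + 3*k²/8 + 9*k/4)
d(P) = -15/8 - 5*P/4 - 3*P²/8 (d(P) = P - (21/8 + (3/8)*(-2) + 3*P²/8 + 9*P/4) = P - (21/8 - ¾ + 3*P²/8 + 9*P/4) = P - (15/8 + 3*P²/8 + 9*P/4) = P + (-15/8 - 9*P/4 - 3*P²/8) = -15/8 - 5*P/4 - 3*P²/8)
(G(-108) + d(87)) - 29982 = (-108 + (-15/8 - 5/4*87 - 3/8*87²)) - 29982 = (-108 + (-15/8 - 435/4 - 3/8*7569)) - 29982 = (-108 + (-15/8 - 435/4 - 22707/8)) - 29982 = (-108 - 2949) - 29982 = -3057 - 29982 = -33039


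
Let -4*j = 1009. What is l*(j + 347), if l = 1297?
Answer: 491563/4 ≈ 1.2289e+5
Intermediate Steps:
j = -1009/4 (j = -¼*1009 = -1009/4 ≈ -252.25)
l*(j + 347) = 1297*(-1009/4 + 347) = 1297*(379/4) = 491563/4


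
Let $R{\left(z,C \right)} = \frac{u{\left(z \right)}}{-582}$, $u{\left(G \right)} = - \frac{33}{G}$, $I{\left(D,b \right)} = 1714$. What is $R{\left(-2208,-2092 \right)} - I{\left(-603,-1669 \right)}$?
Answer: $- \frac{734195339}{428352} \approx -1714.0$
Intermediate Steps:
$R{\left(z,C \right)} = \frac{11}{194 z}$ ($R{\left(z,C \right)} = \frac{\left(-33\right) \frac{1}{z}}{-582} = - \frac{33}{z} \left(- \frac{1}{582}\right) = \frac{11}{194 z}$)
$R{\left(-2208,-2092 \right)} - I{\left(-603,-1669 \right)} = \frac{11}{194 \left(-2208\right)} - 1714 = \frac{11}{194} \left(- \frac{1}{2208}\right) - 1714 = - \frac{11}{428352} - 1714 = - \frac{734195339}{428352}$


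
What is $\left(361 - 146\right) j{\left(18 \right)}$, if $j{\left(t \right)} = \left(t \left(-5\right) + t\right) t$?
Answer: $-278640$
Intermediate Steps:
$j{\left(t \right)} = - 4 t^{2}$ ($j{\left(t \right)} = \left(- 5 t + t\right) t = - 4 t t = - 4 t^{2}$)
$\left(361 - 146\right) j{\left(18 \right)} = \left(361 - 146\right) \left(- 4 \cdot 18^{2}\right) = 215 \left(\left(-4\right) 324\right) = 215 \left(-1296\right) = -278640$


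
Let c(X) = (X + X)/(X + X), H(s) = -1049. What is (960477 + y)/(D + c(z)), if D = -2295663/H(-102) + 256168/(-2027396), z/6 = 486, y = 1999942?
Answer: 143091744982529/105819909130 ≈ 1352.2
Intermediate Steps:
z = 2916 (z = 6*486 = 2916)
D = 1163487315829/531684601 (D = -2295663/(-1049) + 256168/(-2027396) = -2295663*(-1/1049) + 256168*(-1/2027396) = 2295663/1049 - 64042/506849 = 1163487315829/531684601 ≈ 2188.3)
c(X) = 1 (c(X) = (2*X)/((2*X)) = (2*X)*(1/(2*X)) = 1)
(960477 + y)/(D + c(z)) = (960477 + 1999942)/(1163487315829/531684601 + 1) = 2960419/(1164019000430/531684601) = 2960419*(531684601/1164019000430) = 143091744982529/105819909130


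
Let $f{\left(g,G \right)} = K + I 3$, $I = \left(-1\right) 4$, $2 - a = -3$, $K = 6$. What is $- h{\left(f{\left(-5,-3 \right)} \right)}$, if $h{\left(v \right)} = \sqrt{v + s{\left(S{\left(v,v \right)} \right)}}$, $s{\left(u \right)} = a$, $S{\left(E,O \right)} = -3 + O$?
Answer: $- i \approx - 1.0 i$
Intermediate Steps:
$a = 5$ ($a = 2 - -3 = 2 + 3 = 5$)
$s{\left(u \right)} = 5$
$I = -4$
$f{\left(g,G \right)} = -6$ ($f{\left(g,G \right)} = 6 - 12 = -6$)
$h{\left(v \right)} = \sqrt{5 + v}$ ($h{\left(v \right)} = \sqrt{v + 5} = \sqrt{5 + v}$)
$- h{\left(f{\left(-5,-3 \right)} \right)} = - \sqrt{5 - 6} = - \sqrt{-1} = - i$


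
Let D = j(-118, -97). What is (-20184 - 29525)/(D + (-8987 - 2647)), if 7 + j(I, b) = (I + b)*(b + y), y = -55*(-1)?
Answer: 49709/2611 ≈ 19.038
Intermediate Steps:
y = 55
j(I, b) = -7 + (55 + b)*(I + b) (j(I, b) = -7 + (I + b)*(b + 55) = -7 + (I + b)*(55 + b) = -7 + (55 + b)*(I + b))
D = 9023 (D = -7 + (-97)² + 55*(-118) + 55*(-97) - 118*(-97) = -7 + 9409 - 6490 - 5335 + 11446 = 9023)
(-20184 - 29525)/(D + (-8987 - 2647)) = (-20184 - 29525)/(9023 + (-8987 - 2647)) = -49709/(9023 - 11634) = -49709/(-2611) = -49709*(-1/2611) = 49709/2611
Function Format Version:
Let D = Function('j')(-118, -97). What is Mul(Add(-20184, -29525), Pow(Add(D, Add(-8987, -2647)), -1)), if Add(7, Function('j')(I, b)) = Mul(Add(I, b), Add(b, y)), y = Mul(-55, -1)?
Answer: Rational(49709, 2611) ≈ 19.038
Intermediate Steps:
y = 55
Function('j')(I, b) = Add(-7, Mul(Add(55, b), Add(I, b))) (Function('j')(I, b) = Add(-7, Mul(Add(I, b), Add(b, 55))) = Add(-7, Mul(Add(I, b), Add(55, b))) = Add(-7, Mul(Add(55, b), Add(I, b))))
D = 9023 (D = Add(-7, Pow(-97, 2), Mul(55, -118), Mul(55, -97), Mul(-118, -97)) = Add(-7, 9409, -6490, -5335, 11446) = 9023)
Mul(Add(-20184, -29525), Pow(Add(D, Add(-8987, -2647)), -1)) = Mul(Add(-20184, -29525), Pow(Add(9023, Add(-8987, -2647)), -1)) = Mul(-49709, Pow(Add(9023, -11634), -1)) = Mul(-49709, Pow(-2611, -1)) = Mul(-49709, Rational(-1, 2611)) = Rational(49709, 2611)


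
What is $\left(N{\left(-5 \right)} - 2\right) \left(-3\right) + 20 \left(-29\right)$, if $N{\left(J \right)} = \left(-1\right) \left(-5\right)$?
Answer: $-589$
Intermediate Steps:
$N{\left(J \right)} = 5$
$\left(N{\left(-5 \right)} - 2\right) \left(-3\right) + 20 \left(-29\right) = \left(5 - 2\right) \left(-3\right) + 20 \left(-29\right) = 3 \left(-3\right) - 580 = -9 - 580 = -589$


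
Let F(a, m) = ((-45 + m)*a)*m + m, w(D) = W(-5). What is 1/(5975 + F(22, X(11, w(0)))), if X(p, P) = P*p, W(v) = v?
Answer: 1/126920 ≈ 7.8790e-6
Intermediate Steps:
w(D) = -5
F(a, m) = m + a*m*(-45 + m) (F(a, m) = (a*(-45 + m))*m + m = a*m*(-45 + m) + m = m + a*m*(-45 + m))
1/(5975 + F(22, X(11, w(0)))) = 1/(5975 + (-5*11)*(1 - 45*22 + 22*(-5*11))) = 1/(5975 - 55*(1 - 990 + 22*(-55))) = 1/(5975 - 55*(1 - 990 - 1210)) = 1/(5975 - 55*(-2199)) = 1/(5975 + 120945) = 1/126920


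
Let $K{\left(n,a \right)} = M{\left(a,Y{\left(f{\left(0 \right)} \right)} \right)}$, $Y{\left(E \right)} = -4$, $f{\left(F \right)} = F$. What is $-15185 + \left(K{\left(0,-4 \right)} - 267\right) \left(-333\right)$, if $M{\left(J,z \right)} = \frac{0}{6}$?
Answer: $73726$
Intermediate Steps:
$M{\left(J,z \right)} = 0$ ($M{\left(J,z \right)} = 0 \cdot \frac{1}{6} = 0$)
$K{\left(n,a \right)} = 0$
$-15185 + \left(K{\left(0,-4 \right)} - 267\right) \left(-333\right) = -15185 + \left(0 - 267\right) \left(-333\right) = -15185 - -88911 = -15185 + 88911 = 73726$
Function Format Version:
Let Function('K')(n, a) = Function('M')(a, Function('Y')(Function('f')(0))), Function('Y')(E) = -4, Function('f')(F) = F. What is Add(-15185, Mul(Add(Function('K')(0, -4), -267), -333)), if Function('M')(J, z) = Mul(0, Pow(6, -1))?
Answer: 73726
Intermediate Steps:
Function('M')(J, z) = 0 (Function('M')(J, z) = Mul(0, Rational(1, 6)) = 0)
Function('K')(n, a) = 0
Add(-15185, Mul(Add(Function('K')(0, -4), -267), -333)) = Add(-15185, Mul(Add(0, -267), -333)) = Add(-15185, Mul(-267, -333)) = Add(-15185, 88911) = 73726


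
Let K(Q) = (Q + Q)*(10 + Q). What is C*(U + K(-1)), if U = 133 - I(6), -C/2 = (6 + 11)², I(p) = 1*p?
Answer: -63002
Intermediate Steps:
I(p) = p
K(Q) = 2*Q*(10 + Q) (K(Q) = (2*Q)*(10 + Q) = 2*Q*(10 + Q))
C = -578 (C = -2*(6 + 11)² = -2*17² = -2*289 = -578)
U = 127 (U = 133 - 1*6 = 133 - 6 = 127)
C*(U + K(-1)) = -578*(127 + 2*(-1)*(10 - 1)) = -578*(127 + 2*(-1)*9) = -578*(127 - 18) = -578*109 = -63002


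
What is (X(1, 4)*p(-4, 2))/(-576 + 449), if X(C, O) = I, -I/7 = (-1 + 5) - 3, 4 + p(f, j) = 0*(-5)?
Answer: -28/127 ≈ -0.22047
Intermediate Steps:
p(f, j) = -4 (p(f, j) = -4 + 0*(-5) = -4 + 0 = -4)
I = -7 (I = -7*((-1 + 5) - 3) = -7*(4 - 3) = -7*1 = -7)
X(C, O) = -7
(X(1, 4)*p(-4, 2))/(-576 + 449) = (-7*(-4))/(-576 + 449) = 28/(-127) = 28*(-1/127) = -28/127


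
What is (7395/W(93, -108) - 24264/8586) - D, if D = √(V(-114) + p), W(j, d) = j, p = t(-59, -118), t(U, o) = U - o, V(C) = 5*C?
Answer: 1134017/14787 - I*√511 ≈ 76.69 - 22.605*I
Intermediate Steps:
p = 59 (p = -59 - 1*(-118) = -59 + 118 = 59)
D = I*√511 (D = √(5*(-114) + 59) = √(-570 + 59) = √(-511) = I*√511 ≈ 22.605*I)
(7395/W(93, -108) - 24264/8586) - D = (7395/93 - 24264/8586) - I*√511 = (7395*(1/93) - 24264*1/8586) - I*√511 = (2465/31 - 1348/477) - I*√511 = 1134017/14787 - I*√511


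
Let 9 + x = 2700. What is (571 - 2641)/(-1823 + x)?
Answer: -1035/434 ≈ -2.3848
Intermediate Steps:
x = 2691 (x = -9 + 2700 = 2691)
(571 - 2641)/(-1823 + x) = (571 - 2641)/(-1823 + 2691) = -2070/868 = -2070*1/868 = -1035/434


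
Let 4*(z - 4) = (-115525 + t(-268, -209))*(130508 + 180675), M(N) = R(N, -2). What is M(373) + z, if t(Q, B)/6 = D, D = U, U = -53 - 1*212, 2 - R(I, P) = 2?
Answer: -36444197029/4 ≈ -9.1110e+9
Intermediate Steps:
R(I, P) = 0 (R(I, P) = 2 - 1*2 = 2 - 2 = 0)
U = -265 (U = -53 - 212 = -265)
M(N) = 0
D = -265
t(Q, B) = -1590 (t(Q, B) = 6*(-265) = -1590)
z = -36444197029/4 (z = 4 + ((-115525 - 1590)*(130508 + 180675))/4 = 4 + (-117115*311183)/4 = 4 + (¼)*(-36444197045) = 4 - 36444197045/4 = -36444197029/4 ≈ -9.1110e+9)
M(373) + z = 0 - 36444197029/4 = -36444197029/4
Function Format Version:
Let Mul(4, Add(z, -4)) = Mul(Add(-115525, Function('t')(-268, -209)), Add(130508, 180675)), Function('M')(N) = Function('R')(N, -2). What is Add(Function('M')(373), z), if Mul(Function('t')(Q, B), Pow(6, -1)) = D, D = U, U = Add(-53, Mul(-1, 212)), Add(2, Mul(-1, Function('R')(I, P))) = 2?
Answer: Rational(-36444197029, 4) ≈ -9.1110e+9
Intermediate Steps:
Function('R')(I, P) = 0 (Function('R')(I, P) = Add(2, Mul(-1, 2)) = Add(2, -2) = 0)
U = -265 (U = Add(-53, -212) = -265)
Function('M')(N) = 0
D = -265
Function('t')(Q, B) = -1590 (Function('t')(Q, B) = Mul(6, -265) = -1590)
z = Rational(-36444197029, 4) (z = Add(4, Mul(Rational(1, 4), Mul(Add(-115525, -1590), Add(130508, 180675)))) = Add(4, Mul(Rational(1, 4), Mul(-117115, 311183))) = Add(4, Mul(Rational(1, 4), -36444197045)) = Add(4, Rational(-36444197045, 4)) = Rational(-36444197029, 4) ≈ -9.1110e+9)
Add(Function('M')(373), z) = Add(0, Rational(-36444197029, 4)) = Rational(-36444197029, 4)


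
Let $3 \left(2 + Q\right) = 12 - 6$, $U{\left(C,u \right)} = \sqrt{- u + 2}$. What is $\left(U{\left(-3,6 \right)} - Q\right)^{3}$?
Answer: $- 8 i \approx - 8.0 i$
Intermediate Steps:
$U{\left(C,u \right)} = \sqrt{2 - u}$
$Q = 0$ ($Q = -2 + \frac{12 - 6}{3} = -2 + \frac{1}{3} \cdot 6 = -2 + 2 = 0$)
$\left(U{\left(-3,6 \right)} - Q\right)^{3} = \left(\sqrt{2 - 6} - 0\right)^{3} = \left(\sqrt{2 - 6} + 0\right)^{3} = \left(\sqrt{-4} + 0\right)^{3} = \left(2 i + 0\right)^{3} = \left(2 i\right)^{3} = - 8 i$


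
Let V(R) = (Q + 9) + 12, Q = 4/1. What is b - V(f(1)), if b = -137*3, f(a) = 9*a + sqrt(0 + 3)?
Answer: -436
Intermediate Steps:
f(a) = sqrt(3) + 9*a (f(a) = 9*a + sqrt(3) = sqrt(3) + 9*a)
Q = 4 (Q = 4*1 = 4)
V(R) = 25 (V(R) = (4 + 9) + 12 = 13 + 12 = 25)
b = -411
b - V(f(1)) = -411 - 1*25 = -411 - 25 = -436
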